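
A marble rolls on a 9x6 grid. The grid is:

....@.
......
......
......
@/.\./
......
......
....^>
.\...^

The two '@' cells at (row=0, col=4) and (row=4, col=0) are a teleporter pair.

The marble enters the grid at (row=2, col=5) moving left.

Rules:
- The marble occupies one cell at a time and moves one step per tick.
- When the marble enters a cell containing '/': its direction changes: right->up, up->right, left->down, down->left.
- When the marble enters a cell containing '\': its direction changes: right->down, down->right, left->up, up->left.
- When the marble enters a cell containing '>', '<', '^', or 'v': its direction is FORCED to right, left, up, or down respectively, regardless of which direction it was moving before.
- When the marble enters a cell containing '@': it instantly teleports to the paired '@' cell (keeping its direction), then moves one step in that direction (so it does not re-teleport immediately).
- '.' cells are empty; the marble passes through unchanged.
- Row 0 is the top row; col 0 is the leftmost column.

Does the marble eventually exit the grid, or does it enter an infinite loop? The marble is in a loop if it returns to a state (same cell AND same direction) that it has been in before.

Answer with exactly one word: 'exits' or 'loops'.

Answer: exits

Derivation:
Step 1: enter (2,5), '.' pass, move left to (2,4)
Step 2: enter (2,4), '.' pass, move left to (2,3)
Step 3: enter (2,3), '.' pass, move left to (2,2)
Step 4: enter (2,2), '.' pass, move left to (2,1)
Step 5: enter (2,1), '.' pass, move left to (2,0)
Step 6: enter (2,0), '.' pass, move left to (2,-1)
Step 7: at (2,-1) — EXIT via left edge, pos 2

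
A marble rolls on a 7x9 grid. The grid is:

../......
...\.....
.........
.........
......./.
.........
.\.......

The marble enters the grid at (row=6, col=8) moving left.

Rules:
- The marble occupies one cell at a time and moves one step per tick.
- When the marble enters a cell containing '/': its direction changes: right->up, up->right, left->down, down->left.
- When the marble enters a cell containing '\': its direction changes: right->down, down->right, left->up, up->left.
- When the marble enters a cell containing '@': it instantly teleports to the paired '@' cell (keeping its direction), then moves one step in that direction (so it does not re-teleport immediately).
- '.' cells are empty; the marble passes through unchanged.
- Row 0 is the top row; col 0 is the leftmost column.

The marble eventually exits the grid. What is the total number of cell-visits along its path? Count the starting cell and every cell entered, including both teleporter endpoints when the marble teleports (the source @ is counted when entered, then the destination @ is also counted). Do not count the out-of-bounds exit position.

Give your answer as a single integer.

Answer: 14

Derivation:
Step 1: enter (6,8), '.' pass, move left to (6,7)
Step 2: enter (6,7), '.' pass, move left to (6,6)
Step 3: enter (6,6), '.' pass, move left to (6,5)
Step 4: enter (6,5), '.' pass, move left to (6,4)
Step 5: enter (6,4), '.' pass, move left to (6,3)
Step 6: enter (6,3), '.' pass, move left to (6,2)
Step 7: enter (6,2), '.' pass, move left to (6,1)
Step 8: enter (6,1), '\' deflects left->up, move up to (5,1)
Step 9: enter (5,1), '.' pass, move up to (4,1)
Step 10: enter (4,1), '.' pass, move up to (3,1)
Step 11: enter (3,1), '.' pass, move up to (2,1)
Step 12: enter (2,1), '.' pass, move up to (1,1)
Step 13: enter (1,1), '.' pass, move up to (0,1)
Step 14: enter (0,1), '.' pass, move up to (-1,1)
Step 15: at (-1,1) — EXIT via top edge, pos 1
Path length (cell visits): 14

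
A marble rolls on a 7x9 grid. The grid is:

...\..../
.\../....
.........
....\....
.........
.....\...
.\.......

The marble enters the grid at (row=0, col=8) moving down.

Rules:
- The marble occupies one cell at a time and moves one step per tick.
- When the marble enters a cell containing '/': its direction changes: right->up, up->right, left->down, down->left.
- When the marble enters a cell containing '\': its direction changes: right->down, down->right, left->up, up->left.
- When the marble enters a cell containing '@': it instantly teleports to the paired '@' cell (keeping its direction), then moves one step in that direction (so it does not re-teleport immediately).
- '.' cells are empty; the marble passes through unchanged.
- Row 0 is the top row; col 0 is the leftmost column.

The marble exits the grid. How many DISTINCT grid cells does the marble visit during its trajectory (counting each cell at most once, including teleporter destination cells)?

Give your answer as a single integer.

Answer: 6

Derivation:
Step 1: enter (0,8), '/' deflects down->left, move left to (0,7)
Step 2: enter (0,7), '.' pass, move left to (0,6)
Step 3: enter (0,6), '.' pass, move left to (0,5)
Step 4: enter (0,5), '.' pass, move left to (0,4)
Step 5: enter (0,4), '.' pass, move left to (0,3)
Step 6: enter (0,3), '\' deflects left->up, move up to (-1,3)
Step 7: at (-1,3) — EXIT via top edge, pos 3
Distinct cells visited: 6 (path length 6)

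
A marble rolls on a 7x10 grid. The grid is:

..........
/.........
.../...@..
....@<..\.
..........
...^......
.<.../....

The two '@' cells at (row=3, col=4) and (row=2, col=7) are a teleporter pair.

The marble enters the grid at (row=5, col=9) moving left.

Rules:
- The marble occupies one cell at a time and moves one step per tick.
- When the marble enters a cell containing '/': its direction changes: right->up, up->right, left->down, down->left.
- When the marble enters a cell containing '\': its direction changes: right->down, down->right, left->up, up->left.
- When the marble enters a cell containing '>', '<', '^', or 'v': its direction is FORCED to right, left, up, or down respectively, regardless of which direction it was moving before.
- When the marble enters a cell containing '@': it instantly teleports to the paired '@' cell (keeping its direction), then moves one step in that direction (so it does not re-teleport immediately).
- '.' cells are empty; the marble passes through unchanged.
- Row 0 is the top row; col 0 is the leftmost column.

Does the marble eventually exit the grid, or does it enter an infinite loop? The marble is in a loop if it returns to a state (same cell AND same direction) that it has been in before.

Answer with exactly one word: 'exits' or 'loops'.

Answer: loops

Derivation:
Step 1: enter (5,9), '.' pass, move left to (5,8)
Step 2: enter (5,8), '.' pass, move left to (5,7)
Step 3: enter (5,7), '.' pass, move left to (5,6)
Step 4: enter (5,6), '.' pass, move left to (5,5)
Step 5: enter (5,5), '.' pass, move left to (5,4)
Step 6: enter (5,4), '.' pass, move left to (5,3)
Step 7: enter (5,3), '^' forces left->up, move up to (4,3)
Step 8: enter (4,3), '.' pass, move up to (3,3)
Step 9: enter (3,3), '.' pass, move up to (2,3)
Step 10: enter (2,3), '/' deflects up->right, move right to (2,4)
Step 11: enter (2,4), '.' pass, move right to (2,5)
Step 12: enter (2,5), '.' pass, move right to (2,6)
Step 13: enter (2,6), '.' pass, move right to (2,7)
Step 14: enter (2,7), '@' teleport (2,7)->(3,4), also enter (3,4), move right to (3,5)
Step 15: enter (3,5), '<' forces right->left, move left to (3,4)
Step 16: enter (3,4), '@' teleport (3,4)->(2,7), also enter (2,7), move left to (2,6)
Step 17: enter (2,6), '.' pass, move left to (2,5)
Step 18: enter (2,5), '.' pass, move left to (2,4)
Step 19: enter (2,4), '.' pass, move left to (2,3)
Step 20: enter (2,3), '/' deflects left->down, move down to (3,3)
Step 21: enter (3,3), '.' pass, move down to (4,3)
Step 22: enter (4,3), '.' pass, move down to (5,3)
Step 23: enter (5,3), '^' forces down->up, move up to (4,3)
Step 24: at (4,3) dir=up — LOOP DETECTED (seen before)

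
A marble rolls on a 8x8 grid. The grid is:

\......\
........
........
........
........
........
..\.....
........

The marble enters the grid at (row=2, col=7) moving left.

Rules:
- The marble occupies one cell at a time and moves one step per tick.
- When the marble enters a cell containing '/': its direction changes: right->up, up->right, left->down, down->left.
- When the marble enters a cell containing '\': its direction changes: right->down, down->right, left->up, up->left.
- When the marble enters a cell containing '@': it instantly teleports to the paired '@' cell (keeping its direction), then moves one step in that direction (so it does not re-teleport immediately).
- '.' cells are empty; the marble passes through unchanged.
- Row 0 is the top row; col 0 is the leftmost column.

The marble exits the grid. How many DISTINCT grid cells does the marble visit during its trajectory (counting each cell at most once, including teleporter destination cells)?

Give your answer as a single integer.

Step 1: enter (2,7), '.' pass, move left to (2,6)
Step 2: enter (2,6), '.' pass, move left to (2,5)
Step 3: enter (2,5), '.' pass, move left to (2,4)
Step 4: enter (2,4), '.' pass, move left to (2,3)
Step 5: enter (2,3), '.' pass, move left to (2,2)
Step 6: enter (2,2), '.' pass, move left to (2,1)
Step 7: enter (2,1), '.' pass, move left to (2,0)
Step 8: enter (2,0), '.' pass, move left to (2,-1)
Step 9: at (2,-1) — EXIT via left edge, pos 2
Distinct cells visited: 8 (path length 8)

Answer: 8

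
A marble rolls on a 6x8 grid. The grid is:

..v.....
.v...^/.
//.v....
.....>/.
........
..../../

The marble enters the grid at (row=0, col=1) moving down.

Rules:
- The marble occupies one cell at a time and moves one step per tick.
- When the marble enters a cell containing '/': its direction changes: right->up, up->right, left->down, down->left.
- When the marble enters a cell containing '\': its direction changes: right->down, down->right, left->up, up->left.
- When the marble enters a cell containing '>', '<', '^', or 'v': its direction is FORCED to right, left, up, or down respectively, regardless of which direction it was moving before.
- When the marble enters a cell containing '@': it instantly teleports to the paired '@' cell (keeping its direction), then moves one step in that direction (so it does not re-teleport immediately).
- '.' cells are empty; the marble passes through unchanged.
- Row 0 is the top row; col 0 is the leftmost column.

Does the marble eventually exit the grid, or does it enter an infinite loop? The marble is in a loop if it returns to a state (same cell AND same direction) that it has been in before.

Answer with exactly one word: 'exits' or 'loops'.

Step 1: enter (0,1), '.' pass, move down to (1,1)
Step 2: enter (1,1), 'v' forces down->down, move down to (2,1)
Step 3: enter (2,1), '/' deflects down->left, move left to (2,0)
Step 4: enter (2,0), '/' deflects left->down, move down to (3,0)
Step 5: enter (3,0), '.' pass, move down to (4,0)
Step 6: enter (4,0), '.' pass, move down to (5,0)
Step 7: enter (5,0), '.' pass, move down to (6,0)
Step 8: at (6,0) — EXIT via bottom edge, pos 0

Answer: exits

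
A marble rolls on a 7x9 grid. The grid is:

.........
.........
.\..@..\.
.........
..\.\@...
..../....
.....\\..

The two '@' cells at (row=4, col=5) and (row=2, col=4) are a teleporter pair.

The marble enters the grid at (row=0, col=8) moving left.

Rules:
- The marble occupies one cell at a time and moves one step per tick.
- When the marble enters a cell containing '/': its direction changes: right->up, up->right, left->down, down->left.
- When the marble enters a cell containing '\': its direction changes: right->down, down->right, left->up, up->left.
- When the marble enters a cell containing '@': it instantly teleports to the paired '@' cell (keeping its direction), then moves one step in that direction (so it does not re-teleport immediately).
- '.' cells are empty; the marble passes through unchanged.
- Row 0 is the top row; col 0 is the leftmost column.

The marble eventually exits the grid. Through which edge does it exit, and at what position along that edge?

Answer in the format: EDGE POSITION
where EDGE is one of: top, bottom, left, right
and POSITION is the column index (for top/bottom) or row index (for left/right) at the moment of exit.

Answer: left 0

Derivation:
Step 1: enter (0,8), '.' pass, move left to (0,7)
Step 2: enter (0,7), '.' pass, move left to (0,6)
Step 3: enter (0,6), '.' pass, move left to (0,5)
Step 4: enter (0,5), '.' pass, move left to (0,4)
Step 5: enter (0,4), '.' pass, move left to (0,3)
Step 6: enter (0,3), '.' pass, move left to (0,2)
Step 7: enter (0,2), '.' pass, move left to (0,1)
Step 8: enter (0,1), '.' pass, move left to (0,0)
Step 9: enter (0,0), '.' pass, move left to (0,-1)
Step 10: at (0,-1) — EXIT via left edge, pos 0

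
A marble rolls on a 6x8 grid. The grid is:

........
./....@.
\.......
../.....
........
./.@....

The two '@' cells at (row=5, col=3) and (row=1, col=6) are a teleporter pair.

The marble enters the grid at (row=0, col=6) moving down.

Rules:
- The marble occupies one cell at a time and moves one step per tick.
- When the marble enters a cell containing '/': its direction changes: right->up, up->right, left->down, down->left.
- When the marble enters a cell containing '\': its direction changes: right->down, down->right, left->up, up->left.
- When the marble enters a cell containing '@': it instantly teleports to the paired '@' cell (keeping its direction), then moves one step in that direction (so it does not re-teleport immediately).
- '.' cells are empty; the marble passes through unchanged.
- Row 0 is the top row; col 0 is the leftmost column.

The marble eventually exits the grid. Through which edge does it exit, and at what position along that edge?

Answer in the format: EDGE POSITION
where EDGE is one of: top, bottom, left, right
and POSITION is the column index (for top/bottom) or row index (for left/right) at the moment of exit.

Step 1: enter (0,6), '.' pass, move down to (1,6)
Step 2: enter (1,6), '@' teleport (1,6)->(5,3), also enter (5,3), move down to (6,3)
Step 3: at (6,3) — EXIT via bottom edge, pos 3

Answer: bottom 3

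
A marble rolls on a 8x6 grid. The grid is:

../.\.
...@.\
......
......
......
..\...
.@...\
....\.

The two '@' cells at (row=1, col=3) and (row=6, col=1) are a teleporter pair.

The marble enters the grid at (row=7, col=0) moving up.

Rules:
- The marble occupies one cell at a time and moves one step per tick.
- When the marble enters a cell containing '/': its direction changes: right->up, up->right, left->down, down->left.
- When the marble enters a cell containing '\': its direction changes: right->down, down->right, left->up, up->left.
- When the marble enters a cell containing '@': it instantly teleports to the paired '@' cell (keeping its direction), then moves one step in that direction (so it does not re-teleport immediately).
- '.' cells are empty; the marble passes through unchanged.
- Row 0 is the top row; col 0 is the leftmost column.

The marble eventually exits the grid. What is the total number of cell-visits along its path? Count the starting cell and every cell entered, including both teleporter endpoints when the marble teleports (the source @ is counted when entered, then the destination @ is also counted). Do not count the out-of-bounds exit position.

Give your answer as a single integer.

Step 1: enter (7,0), '.' pass, move up to (6,0)
Step 2: enter (6,0), '.' pass, move up to (5,0)
Step 3: enter (5,0), '.' pass, move up to (4,0)
Step 4: enter (4,0), '.' pass, move up to (3,0)
Step 5: enter (3,0), '.' pass, move up to (2,0)
Step 6: enter (2,0), '.' pass, move up to (1,0)
Step 7: enter (1,0), '.' pass, move up to (0,0)
Step 8: enter (0,0), '.' pass, move up to (-1,0)
Step 9: at (-1,0) — EXIT via top edge, pos 0
Path length (cell visits): 8

Answer: 8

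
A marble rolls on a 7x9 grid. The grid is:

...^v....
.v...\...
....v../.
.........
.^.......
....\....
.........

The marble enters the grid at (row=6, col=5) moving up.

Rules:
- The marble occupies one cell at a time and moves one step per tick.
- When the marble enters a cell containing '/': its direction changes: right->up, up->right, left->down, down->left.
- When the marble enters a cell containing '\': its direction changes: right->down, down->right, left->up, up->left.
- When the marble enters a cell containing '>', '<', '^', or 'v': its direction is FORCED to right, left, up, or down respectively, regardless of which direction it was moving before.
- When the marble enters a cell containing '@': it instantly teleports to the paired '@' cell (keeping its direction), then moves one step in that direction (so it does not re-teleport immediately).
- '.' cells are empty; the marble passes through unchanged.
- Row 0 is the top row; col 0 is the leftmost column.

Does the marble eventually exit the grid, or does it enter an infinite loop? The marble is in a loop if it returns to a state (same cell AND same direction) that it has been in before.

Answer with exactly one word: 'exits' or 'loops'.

Answer: loops

Derivation:
Step 1: enter (6,5), '.' pass, move up to (5,5)
Step 2: enter (5,5), '.' pass, move up to (4,5)
Step 3: enter (4,5), '.' pass, move up to (3,5)
Step 4: enter (3,5), '.' pass, move up to (2,5)
Step 5: enter (2,5), '.' pass, move up to (1,5)
Step 6: enter (1,5), '\' deflects up->left, move left to (1,4)
Step 7: enter (1,4), '.' pass, move left to (1,3)
Step 8: enter (1,3), '.' pass, move left to (1,2)
Step 9: enter (1,2), '.' pass, move left to (1,1)
Step 10: enter (1,1), 'v' forces left->down, move down to (2,1)
Step 11: enter (2,1), '.' pass, move down to (3,1)
Step 12: enter (3,1), '.' pass, move down to (4,1)
Step 13: enter (4,1), '^' forces down->up, move up to (3,1)
Step 14: enter (3,1), '.' pass, move up to (2,1)
Step 15: enter (2,1), '.' pass, move up to (1,1)
Step 16: enter (1,1), 'v' forces up->down, move down to (2,1)
Step 17: at (2,1) dir=down — LOOP DETECTED (seen before)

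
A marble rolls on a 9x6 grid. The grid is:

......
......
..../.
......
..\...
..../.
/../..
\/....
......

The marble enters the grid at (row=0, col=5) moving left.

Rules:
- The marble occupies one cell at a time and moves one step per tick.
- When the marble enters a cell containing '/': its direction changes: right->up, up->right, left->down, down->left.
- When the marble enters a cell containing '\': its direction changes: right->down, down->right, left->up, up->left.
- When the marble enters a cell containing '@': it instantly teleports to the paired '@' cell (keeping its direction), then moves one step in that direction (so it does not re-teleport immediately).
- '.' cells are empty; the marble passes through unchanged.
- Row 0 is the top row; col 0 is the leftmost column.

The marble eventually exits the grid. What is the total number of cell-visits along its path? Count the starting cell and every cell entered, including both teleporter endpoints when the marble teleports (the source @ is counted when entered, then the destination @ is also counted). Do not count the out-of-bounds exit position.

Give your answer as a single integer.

Answer: 6

Derivation:
Step 1: enter (0,5), '.' pass, move left to (0,4)
Step 2: enter (0,4), '.' pass, move left to (0,3)
Step 3: enter (0,3), '.' pass, move left to (0,2)
Step 4: enter (0,2), '.' pass, move left to (0,1)
Step 5: enter (0,1), '.' pass, move left to (0,0)
Step 6: enter (0,0), '.' pass, move left to (0,-1)
Step 7: at (0,-1) — EXIT via left edge, pos 0
Path length (cell visits): 6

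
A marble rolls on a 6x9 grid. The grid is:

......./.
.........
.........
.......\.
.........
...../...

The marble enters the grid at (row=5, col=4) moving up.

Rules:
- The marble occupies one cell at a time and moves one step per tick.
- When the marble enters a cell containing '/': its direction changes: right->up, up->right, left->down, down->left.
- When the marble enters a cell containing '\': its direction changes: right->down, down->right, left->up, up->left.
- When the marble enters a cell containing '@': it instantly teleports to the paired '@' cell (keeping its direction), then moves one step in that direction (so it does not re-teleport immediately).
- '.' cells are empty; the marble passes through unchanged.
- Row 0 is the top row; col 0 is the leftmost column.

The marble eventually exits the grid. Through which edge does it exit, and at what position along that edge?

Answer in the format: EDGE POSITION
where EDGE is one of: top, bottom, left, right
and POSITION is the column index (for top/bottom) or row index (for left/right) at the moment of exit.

Step 1: enter (5,4), '.' pass, move up to (4,4)
Step 2: enter (4,4), '.' pass, move up to (3,4)
Step 3: enter (3,4), '.' pass, move up to (2,4)
Step 4: enter (2,4), '.' pass, move up to (1,4)
Step 5: enter (1,4), '.' pass, move up to (0,4)
Step 6: enter (0,4), '.' pass, move up to (-1,4)
Step 7: at (-1,4) — EXIT via top edge, pos 4

Answer: top 4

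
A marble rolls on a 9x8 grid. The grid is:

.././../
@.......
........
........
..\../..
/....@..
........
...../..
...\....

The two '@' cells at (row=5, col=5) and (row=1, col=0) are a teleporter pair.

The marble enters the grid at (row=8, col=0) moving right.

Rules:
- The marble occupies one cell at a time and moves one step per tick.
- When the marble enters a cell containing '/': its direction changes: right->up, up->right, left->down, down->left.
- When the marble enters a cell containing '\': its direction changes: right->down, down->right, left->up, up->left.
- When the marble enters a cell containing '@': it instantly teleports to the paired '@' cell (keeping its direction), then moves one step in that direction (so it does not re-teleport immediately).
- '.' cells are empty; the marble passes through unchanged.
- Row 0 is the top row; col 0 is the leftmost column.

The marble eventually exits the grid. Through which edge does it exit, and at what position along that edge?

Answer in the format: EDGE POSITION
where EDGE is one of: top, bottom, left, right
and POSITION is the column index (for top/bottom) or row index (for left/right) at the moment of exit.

Step 1: enter (8,0), '.' pass, move right to (8,1)
Step 2: enter (8,1), '.' pass, move right to (8,2)
Step 3: enter (8,2), '.' pass, move right to (8,3)
Step 4: enter (8,3), '\' deflects right->down, move down to (9,3)
Step 5: at (9,3) — EXIT via bottom edge, pos 3

Answer: bottom 3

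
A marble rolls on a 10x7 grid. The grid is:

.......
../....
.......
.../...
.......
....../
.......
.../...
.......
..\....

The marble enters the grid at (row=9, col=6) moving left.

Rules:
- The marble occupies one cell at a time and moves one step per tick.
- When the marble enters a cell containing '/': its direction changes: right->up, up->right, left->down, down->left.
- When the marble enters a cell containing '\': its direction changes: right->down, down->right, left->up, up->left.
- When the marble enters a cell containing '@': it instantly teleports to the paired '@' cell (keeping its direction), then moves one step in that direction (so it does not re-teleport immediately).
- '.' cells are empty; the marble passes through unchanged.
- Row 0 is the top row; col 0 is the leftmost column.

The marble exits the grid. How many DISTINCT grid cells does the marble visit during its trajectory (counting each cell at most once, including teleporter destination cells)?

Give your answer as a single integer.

Step 1: enter (9,6), '.' pass, move left to (9,5)
Step 2: enter (9,5), '.' pass, move left to (9,4)
Step 3: enter (9,4), '.' pass, move left to (9,3)
Step 4: enter (9,3), '.' pass, move left to (9,2)
Step 5: enter (9,2), '\' deflects left->up, move up to (8,2)
Step 6: enter (8,2), '.' pass, move up to (7,2)
Step 7: enter (7,2), '.' pass, move up to (6,2)
Step 8: enter (6,2), '.' pass, move up to (5,2)
Step 9: enter (5,2), '.' pass, move up to (4,2)
Step 10: enter (4,2), '.' pass, move up to (3,2)
Step 11: enter (3,2), '.' pass, move up to (2,2)
Step 12: enter (2,2), '.' pass, move up to (1,2)
Step 13: enter (1,2), '/' deflects up->right, move right to (1,3)
Step 14: enter (1,3), '.' pass, move right to (1,4)
Step 15: enter (1,4), '.' pass, move right to (1,5)
Step 16: enter (1,5), '.' pass, move right to (1,6)
Step 17: enter (1,6), '.' pass, move right to (1,7)
Step 18: at (1,7) — EXIT via right edge, pos 1
Distinct cells visited: 17 (path length 17)

Answer: 17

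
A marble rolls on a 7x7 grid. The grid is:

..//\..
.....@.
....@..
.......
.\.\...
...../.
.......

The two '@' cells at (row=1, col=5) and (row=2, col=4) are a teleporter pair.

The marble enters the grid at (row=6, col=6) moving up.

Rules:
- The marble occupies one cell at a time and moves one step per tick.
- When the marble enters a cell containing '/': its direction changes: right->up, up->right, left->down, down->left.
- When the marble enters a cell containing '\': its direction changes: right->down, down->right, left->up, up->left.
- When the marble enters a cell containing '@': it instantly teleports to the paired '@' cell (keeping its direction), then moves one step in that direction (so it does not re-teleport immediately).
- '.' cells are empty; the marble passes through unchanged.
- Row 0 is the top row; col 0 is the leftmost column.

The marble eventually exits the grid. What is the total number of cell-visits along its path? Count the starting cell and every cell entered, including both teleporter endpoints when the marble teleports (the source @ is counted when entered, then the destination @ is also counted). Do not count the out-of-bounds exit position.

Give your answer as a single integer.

Step 1: enter (6,6), '.' pass, move up to (5,6)
Step 2: enter (5,6), '.' pass, move up to (4,6)
Step 3: enter (4,6), '.' pass, move up to (3,6)
Step 4: enter (3,6), '.' pass, move up to (2,6)
Step 5: enter (2,6), '.' pass, move up to (1,6)
Step 6: enter (1,6), '.' pass, move up to (0,6)
Step 7: enter (0,6), '.' pass, move up to (-1,6)
Step 8: at (-1,6) — EXIT via top edge, pos 6
Path length (cell visits): 7

Answer: 7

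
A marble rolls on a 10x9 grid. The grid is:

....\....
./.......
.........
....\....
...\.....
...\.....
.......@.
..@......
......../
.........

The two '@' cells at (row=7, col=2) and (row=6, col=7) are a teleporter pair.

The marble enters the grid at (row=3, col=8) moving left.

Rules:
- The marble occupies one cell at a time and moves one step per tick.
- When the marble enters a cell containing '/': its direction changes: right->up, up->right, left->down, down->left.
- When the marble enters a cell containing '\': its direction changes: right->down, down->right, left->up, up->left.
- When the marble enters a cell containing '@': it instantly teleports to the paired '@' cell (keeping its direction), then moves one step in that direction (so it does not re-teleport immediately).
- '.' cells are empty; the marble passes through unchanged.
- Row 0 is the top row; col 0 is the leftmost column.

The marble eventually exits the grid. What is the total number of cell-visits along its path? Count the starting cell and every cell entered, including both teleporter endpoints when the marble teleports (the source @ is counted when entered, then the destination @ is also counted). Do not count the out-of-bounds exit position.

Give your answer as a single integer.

Answer: 12

Derivation:
Step 1: enter (3,8), '.' pass, move left to (3,7)
Step 2: enter (3,7), '.' pass, move left to (3,6)
Step 3: enter (3,6), '.' pass, move left to (3,5)
Step 4: enter (3,5), '.' pass, move left to (3,4)
Step 5: enter (3,4), '\' deflects left->up, move up to (2,4)
Step 6: enter (2,4), '.' pass, move up to (1,4)
Step 7: enter (1,4), '.' pass, move up to (0,4)
Step 8: enter (0,4), '\' deflects up->left, move left to (0,3)
Step 9: enter (0,3), '.' pass, move left to (0,2)
Step 10: enter (0,2), '.' pass, move left to (0,1)
Step 11: enter (0,1), '.' pass, move left to (0,0)
Step 12: enter (0,0), '.' pass, move left to (0,-1)
Step 13: at (0,-1) — EXIT via left edge, pos 0
Path length (cell visits): 12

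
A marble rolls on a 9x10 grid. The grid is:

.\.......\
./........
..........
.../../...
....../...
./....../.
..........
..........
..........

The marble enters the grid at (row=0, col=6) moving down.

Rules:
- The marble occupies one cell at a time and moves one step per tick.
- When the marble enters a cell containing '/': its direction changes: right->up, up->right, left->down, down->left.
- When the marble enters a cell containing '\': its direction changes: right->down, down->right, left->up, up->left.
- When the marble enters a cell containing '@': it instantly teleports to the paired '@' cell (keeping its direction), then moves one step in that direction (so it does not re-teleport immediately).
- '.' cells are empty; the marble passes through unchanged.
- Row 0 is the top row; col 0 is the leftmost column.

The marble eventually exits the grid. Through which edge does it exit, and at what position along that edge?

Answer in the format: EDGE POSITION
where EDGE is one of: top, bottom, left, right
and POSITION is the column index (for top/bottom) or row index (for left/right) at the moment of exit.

Step 1: enter (0,6), '.' pass, move down to (1,6)
Step 2: enter (1,6), '.' pass, move down to (2,6)
Step 3: enter (2,6), '.' pass, move down to (3,6)
Step 4: enter (3,6), '/' deflects down->left, move left to (3,5)
Step 5: enter (3,5), '.' pass, move left to (3,4)
Step 6: enter (3,4), '.' pass, move left to (3,3)
Step 7: enter (3,3), '/' deflects left->down, move down to (4,3)
Step 8: enter (4,3), '.' pass, move down to (5,3)
Step 9: enter (5,3), '.' pass, move down to (6,3)
Step 10: enter (6,3), '.' pass, move down to (7,3)
Step 11: enter (7,3), '.' pass, move down to (8,3)
Step 12: enter (8,3), '.' pass, move down to (9,3)
Step 13: at (9,3) — EXIT via bottom edge, pos 3

Answer: bottom 3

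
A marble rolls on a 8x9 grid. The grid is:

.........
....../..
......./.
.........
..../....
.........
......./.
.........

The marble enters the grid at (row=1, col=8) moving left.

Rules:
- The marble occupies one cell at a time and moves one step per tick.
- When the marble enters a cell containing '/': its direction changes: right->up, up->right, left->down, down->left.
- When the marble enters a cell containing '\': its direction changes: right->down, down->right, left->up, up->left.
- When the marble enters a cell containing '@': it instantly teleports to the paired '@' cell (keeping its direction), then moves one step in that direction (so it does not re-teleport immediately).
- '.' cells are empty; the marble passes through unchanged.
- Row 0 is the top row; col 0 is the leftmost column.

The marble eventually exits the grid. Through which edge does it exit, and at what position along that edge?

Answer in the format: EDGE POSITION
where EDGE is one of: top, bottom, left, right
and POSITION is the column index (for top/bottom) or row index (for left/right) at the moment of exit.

Answer: bottom 6

Derivation:
Step 1: enter (1,8), '.' pass, move left to (1,7)
Step 2: enter (1,7), '.' pass, move left to (1,6)
Step 3: enter (1,6), '/' deflects left->down, move down to (2,6)
Step 4: enter (2,6), '.' pass, move down to (3,6)
Step 5: enter (3,6), '.' pass, move down to (4,6)
Step 6: enter (4,6), '.' pass, move down to (5,6)
Step 7: enter (5,6), '.' pass, move down to (6,6)
Step 8: enter (6,6), '.' pass, move down to (7,6)
Step 9: enter (7,6), '.' pass, move down to (8,6)
Step 10: at (8,6) — EXIT via bottom edge, pos 6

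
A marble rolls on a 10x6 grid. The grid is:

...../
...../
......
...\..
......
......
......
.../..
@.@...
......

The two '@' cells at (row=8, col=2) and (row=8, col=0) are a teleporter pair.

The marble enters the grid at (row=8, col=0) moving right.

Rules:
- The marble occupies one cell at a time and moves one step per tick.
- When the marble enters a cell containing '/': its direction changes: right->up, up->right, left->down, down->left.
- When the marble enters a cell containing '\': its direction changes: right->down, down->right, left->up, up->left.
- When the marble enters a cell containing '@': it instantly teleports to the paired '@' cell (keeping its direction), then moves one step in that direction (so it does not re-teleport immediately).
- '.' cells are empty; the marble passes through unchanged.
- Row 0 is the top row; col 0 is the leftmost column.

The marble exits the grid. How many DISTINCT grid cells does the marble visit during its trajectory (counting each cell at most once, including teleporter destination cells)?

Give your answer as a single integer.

Answer: 5

Derivation:
Step 1: enter (8,0), '@' teleport (8,0)->(8,2), also enter (8,2), move right to (8,3)
Step 2: enter (8,3), '.' pass, move right to (8,4)
Step 3: enter (8,4), '.' pass, move right to (8,5)
Step 4: enter (8,5), '.' pass, move right to (8,6)
Step 5: at (8,6) — EXIT via right edge, pos 8
Distinct cells visited: 5 (path length 5)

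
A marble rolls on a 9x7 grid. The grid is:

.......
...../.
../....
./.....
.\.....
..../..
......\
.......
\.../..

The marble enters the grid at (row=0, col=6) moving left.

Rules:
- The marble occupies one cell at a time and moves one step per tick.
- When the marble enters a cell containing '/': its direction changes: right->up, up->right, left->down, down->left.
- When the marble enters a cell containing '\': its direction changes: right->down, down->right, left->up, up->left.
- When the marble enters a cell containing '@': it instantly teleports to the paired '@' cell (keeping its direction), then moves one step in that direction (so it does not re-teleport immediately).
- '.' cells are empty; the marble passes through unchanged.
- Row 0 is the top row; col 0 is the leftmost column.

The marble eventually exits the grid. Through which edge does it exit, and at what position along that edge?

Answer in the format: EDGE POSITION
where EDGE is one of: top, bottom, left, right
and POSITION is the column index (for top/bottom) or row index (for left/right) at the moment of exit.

Step 1: enter (0,6), '.' pass, move left to (0,5)
Step 2: enter (0,5), '.' pass, move left to (0,4)
Step 3: enter (0,4), '.' pass, move left to (0,3)
Step 4: enter (0,3), '.' pass, move left to (0,2)
Step 5: enter (0,2), '.' pass, move left to (0,1)
Step 6: enter (0,1), '.' pass, move left to (0,0)
Step 7: enter (0,0), '.' pass, move left to (0,-1)
Step 8: at (0,-1) — EXIT via left edge, pos 0

Answer: left 0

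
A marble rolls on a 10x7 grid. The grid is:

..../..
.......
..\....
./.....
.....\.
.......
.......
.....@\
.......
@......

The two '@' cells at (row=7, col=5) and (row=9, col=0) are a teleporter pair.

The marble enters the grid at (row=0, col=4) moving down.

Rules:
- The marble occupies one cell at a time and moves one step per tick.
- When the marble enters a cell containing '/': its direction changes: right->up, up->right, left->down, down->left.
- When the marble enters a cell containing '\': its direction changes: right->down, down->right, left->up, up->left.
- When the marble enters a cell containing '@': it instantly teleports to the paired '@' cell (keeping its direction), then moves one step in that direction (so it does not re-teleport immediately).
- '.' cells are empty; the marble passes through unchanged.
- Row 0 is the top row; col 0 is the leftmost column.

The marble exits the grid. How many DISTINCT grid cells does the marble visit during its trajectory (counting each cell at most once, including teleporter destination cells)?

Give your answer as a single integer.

Answer: 5

Derivation:
Step 1: enter (0,4), '/' deflects down->left, move left to (0,3)
Step 2: enter (0,3), '.' pass, move left to (0,2)
Step 3: enter (0,2), '.' pass, move left to (0,1)
Step 4: enter (0,1), '.' pass, move left to (0,0)
Step 5: enter (0,0), '.' pass, move left to (0,-1)
Step 6: at (0,-1) — EXIT via left edge, pos 0
Distinct cells visited: 5 (path length 5)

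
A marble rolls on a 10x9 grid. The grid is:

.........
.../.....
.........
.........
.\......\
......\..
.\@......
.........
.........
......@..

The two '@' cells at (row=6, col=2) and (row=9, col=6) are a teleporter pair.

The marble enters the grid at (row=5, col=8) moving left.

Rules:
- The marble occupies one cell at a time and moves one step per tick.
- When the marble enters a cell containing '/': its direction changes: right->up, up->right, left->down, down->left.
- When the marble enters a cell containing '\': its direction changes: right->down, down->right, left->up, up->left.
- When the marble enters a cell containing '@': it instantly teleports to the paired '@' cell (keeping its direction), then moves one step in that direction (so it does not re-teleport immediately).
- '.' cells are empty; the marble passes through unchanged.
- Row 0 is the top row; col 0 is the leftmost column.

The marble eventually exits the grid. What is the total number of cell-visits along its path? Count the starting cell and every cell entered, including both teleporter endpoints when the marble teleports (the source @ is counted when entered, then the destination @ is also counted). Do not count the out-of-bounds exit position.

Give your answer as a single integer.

Answer: 8

Derivation:
Step 1: enter (5,8), '.' pass, move left to (5,7)
Step 2: enter (5,7), '.' pass, move left to (5,6)
Step 3: enter (5,6), '\' deflects left->up, move up to (4,6)
Step 4: enter (4,6), '.' pass, move up to (3,6)
Step 5: enter (3,6), '.' pass, move up to (2,6)
Step 6: enter (2,6), '.' pass, move up to (1,6)
Step 7: enter (1,6), '.' pass, move up to (0,6)
Step 8: enter (0,6), '.' pass, move up to (-1,6)
Step 9: at (-1,6) — EXIT via top edge, pos 6
Path length (cell visits): 8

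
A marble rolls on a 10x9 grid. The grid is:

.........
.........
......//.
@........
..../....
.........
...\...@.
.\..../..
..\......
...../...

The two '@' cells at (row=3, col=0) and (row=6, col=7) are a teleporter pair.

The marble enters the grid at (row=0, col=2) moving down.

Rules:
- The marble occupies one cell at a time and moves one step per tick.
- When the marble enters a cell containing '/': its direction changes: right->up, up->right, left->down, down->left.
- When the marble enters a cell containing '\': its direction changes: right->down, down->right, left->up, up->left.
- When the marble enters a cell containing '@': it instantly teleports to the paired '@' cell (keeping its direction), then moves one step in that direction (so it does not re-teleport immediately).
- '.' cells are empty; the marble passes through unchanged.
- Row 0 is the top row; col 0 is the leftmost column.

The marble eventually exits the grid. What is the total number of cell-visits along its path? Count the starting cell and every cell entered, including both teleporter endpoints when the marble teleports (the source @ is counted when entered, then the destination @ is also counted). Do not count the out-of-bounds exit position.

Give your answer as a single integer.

Answer: 15

Derivation:
Step 1: enter (0,2), '.' pass, move down to (1,2)
Step 2: enter (1,2), '.' pass, move down to (2,2)
Step 3: enter (2,2), '.' pass, move down to (3,2)
Step 4: enter (3,2), '.' pass, move down to (4,2)
Step 5: enter (4,2), '.' pass, move down to (5,2)
Step 6: enter (5,2), '.' pass, move down to (6,2)
Step 7: enter (6,2), '.' pass, move down to (7,2)
Step 8: enter (7,2), '.' pass, move down to (8,2)
Step 9: enter (8,2), '\' deflects down->right, move right to (8,3)
Step 10: enter (8,3), '.' pass, move right to (8,4)
Step 11: enter (8,4), '.' pass, move right to (8,5)
Step 12: enter (8,5), '.' pass, move right to (8,6)
Step 13: enter (8,6), '.' pass, move right to (8,7)
Step 14: enter (8,7), '.' pass, move right to (8,8)
Step 15: enter (8,8), '.' pass, move right to (8,9)
Step 16: at (8,9) — EXIT via right edge, pos 8
Path length (cell visits): 15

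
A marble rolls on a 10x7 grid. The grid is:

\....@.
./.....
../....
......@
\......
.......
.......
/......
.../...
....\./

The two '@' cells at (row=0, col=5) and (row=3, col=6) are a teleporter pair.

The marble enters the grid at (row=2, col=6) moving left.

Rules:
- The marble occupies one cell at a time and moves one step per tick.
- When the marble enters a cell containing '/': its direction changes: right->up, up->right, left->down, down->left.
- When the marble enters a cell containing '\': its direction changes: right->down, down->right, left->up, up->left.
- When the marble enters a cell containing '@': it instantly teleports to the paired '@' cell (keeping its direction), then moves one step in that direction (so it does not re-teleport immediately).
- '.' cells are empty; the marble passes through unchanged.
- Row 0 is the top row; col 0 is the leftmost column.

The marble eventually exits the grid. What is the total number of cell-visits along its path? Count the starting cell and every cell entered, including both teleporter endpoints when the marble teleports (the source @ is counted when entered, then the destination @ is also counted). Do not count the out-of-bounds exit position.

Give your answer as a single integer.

Answer: 12

Derivation:
Step 1: enter (2,6), '.' pass, move left to (2,5)
Step 2: enter (2,5), '.' pass, move left to (2,4)
Step 3: enter (2,4), '.' pass, move left to (2,3)
Step 4: enter (2,3), '.' pass, move left to (2,2)
Step 5: enter (2,2), '/' deflects left->down, move down to (3,2)
Step 6: enter (3,2), '.' pass, move down to (4,2)
Step 7: enter (4,2), '.' pass, move down to (5,2)
Step 8: enter (5,2), '.' pass, move down to (6,2)
Step 9: enter (6,2), '.' pass, move down to (7,2)
Step 10: enter (7,2), '.' pass, move down to (8,2)
Step 11: enter (8,2), '.' pass, move down to (9,2)
Step 12: enter (9,2), '.' pass, move down to (10,2)
Step 13: at (10,2) — EXIT via bottom edge, pos 2
Path length (cell visits): 12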